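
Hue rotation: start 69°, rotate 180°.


New hue = (H + rotation) mod 360
New hue = (69 + 180) mod 360
= 249 mod 360
= 249°


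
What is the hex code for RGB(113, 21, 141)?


R = 113 → 71 (hex)
G = 21 → 15 (hex)
B = 141 → 8D (hex)
Hex = #71158D


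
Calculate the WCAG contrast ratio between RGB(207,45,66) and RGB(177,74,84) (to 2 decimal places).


Linearize each sRGB channel c=v/255: c/12.92 if c ≤ 0.04045 else ((c+0.055)/1.055)^2.4
L = 0.2126×R_lin + 0.7152×G_lin + 0.0722×B_lin
Color 1 (207,45,66):
  R=207: 207/255≈0.8118 > 0.04045 → ((0.8118+0.055)/1.055)^2.4 ≈ 0.62396
  G=45: 45/255≈0.1765 > 0.04045 → ((0.1765+0.055)/1.055)^2.4 ≈ 0.02624
  B=66: 66/255≈0.2588 > 0.04045 → ((0.2588+0.055)/1.055)^2.4 ≈ 0.05448
  L1 = 0.2126×0.62396 + 0.7152×0.02624 + 0.0722×0.05448 ≈ 0.15536
Color 2 (177,74,84):
  R=177: 177/255≈0.6941 > 0.04045 → ((0.6941+0.055)/1.055)^2.4 ≈ 0.43966
  G=74: 74/255≈0.2902 > 0.04045 → ((0.2902+0.055)/1.055)^2.4 ≈ 0.06848
  B=84: 84/255≈0.3294 > 0.04045 → ((0.3294+0.055)/1.055)^2.4 ≈ 0.08866
  L2 = 0.2126×0.43966 + 0.7152×0.06848 + 0.0722×0.08866 ≈ 0.14885
Lighter = 0.15536, Darker = 0.14885
Ratio = (L_lighter + 0.05) / (L_darker + 0.05)
Ratio = (0.15536 + 0.05) / (0.14885 + 0.05) = 0.20536 / 0.19885 ≈ 1.0327
Ratio ≈ 1.03:1


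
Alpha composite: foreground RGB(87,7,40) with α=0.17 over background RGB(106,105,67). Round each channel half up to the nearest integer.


C = α×F + (1-α)×B, with 1-α = 0.83
R: 0.17×87 + 0.83×106 = 14.79 + 87.98 = 102.77 → 103
G: 0.17×7 + 0.83×105 = 1.19 + 87.15 = 88.34 → 88
B: 0.17×40 + 0.83×67 = 6.80 + 55.61 = 62.41 → 62
= RGB(103, 88, 62)


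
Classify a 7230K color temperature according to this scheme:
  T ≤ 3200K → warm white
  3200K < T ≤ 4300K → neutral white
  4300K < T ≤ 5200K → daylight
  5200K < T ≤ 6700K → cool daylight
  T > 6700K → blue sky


Temperature: 7230K
7230K > 6700K → blue sky
Classification: blue sky


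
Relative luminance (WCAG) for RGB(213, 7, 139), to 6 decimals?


Linearize each channel (sRGB transfer function): c = v/255; c_lin = c/12.92 if c ≤ 0.04045, else ((c+0.055)/1.055)^2.4
  R: 213/255 ≈ 0.835294 > 0.04045 → ((0.835294+0.055)/1.055)^2.4 ≈ 0.665387
  G: 7/255 ≈ 0.027451 ≤ 0.04045 → 0.027451/12.92 ≈ 0.002125
  B: 139/255 ≈ 0.545098 > 0.04045 → ((0.545098+0.055)/1.055)^2.4 ≈ 0.258183
R_lin = 0.665387, G_lin = 0.002125, B_lin = 0.258183
L = 0.2126×R + 0.7152×G + 0.0722×B
L = 0.2126×0.665387 + 0.7152×0.002125 + 0.0722×0.258183
L ≈ 0.161622


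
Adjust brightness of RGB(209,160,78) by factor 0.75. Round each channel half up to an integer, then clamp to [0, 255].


Multiply each channel by 0.75, round half up, clamp to [0, 255]
R: 209×0.75 = 156.75 → round → 157
G: 160×0.75 = 120
B: 78×0.75 = 58.5 → round → 59
= RGB(157, 120, 59)


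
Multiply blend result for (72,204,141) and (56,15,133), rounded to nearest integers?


Multiply: C = A×B/255, rounded to nearest integer
R: 72×56/255 = 4032/255 ≈ 15.812 → 16
G: 204×15/255 = 3060/255 ≈ 12.000 → 12
B: 141×133/255 = 18753/255 ≈ 73.541 → 74
= RGB(16, 12, 74)


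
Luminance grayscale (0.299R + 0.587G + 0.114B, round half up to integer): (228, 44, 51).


Gray = 0.299×R + 0.587×G + 0.114×B
Gray = 0.299×228 + 0.587×44 + 0.114×51
Gray = 68.172 + 25.828 + 5.814
Gray = 99.814 → round half up → 100
Gray = 100


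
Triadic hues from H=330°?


Triadic: equally spaced at 120° intervals
H1 = 330°
H2 = (330 + 120) mod 360 = 90°
H3 = (330 + 240) mod 360 = 210°
Triadic = 330°, 90°, 210°


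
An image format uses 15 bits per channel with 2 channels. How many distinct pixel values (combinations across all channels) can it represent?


Total bits = 15 bits/channel × 2 channels = 30 bits
Distinct pixel values = 2^30
= 1,073,741,824 pixel values


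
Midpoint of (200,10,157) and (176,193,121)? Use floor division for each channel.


Midpoint: each channel = ⌊(C₁+C₂)/2⌋
R: ⌊(200+176)/2⌋ = 188
G: ⌊(10+193)/2⌋ = 101
B: ⌊(157+121)/2⌋ = 139
= RGB(188, 101, 139)


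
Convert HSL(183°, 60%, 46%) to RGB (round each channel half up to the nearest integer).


H=183°, S=0.60, L=0.46
C = (1-|2L-1|)×S = (1-|-0.08|)×0.60 = 0.552
H' = H/60 = 183/60 ≈ 3.0500; X = C×(1-|H' mod 2 - 1|) = 0.5244
m = L - C/2 = 0.46 - 0.276 = 0.184
Sector ⌊H'⌋ = 3 → (R',G',B') = (0.0, 0.5244, 0.552)
RGB = ((R'+m)×255, (G'+m)×255, (B'+m)×255) = (46.92, 180.642, 187.68)
Round half up → RGB(47, 181, 188)


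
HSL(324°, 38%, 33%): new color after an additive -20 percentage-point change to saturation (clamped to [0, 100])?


Original S = 38%
Adjustment = -20 percentage points
New S = 38 + (-20) = 18
Clamp to [0, 100] → 18
= HSL(324°, 18%, 33%)


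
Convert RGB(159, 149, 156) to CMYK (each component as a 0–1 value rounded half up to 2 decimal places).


R'=159/255≈0.6235, G'=149/255≈0.5843, B'=156/255≈0.6118
K = 1 - max(R',G',B') = 1 - 159/255 = 96/255 = 0.37647… → 0.38
(1-R'-K)/(1-K) simplifies to (max-R)/max with max = 159:
C = (159-159)/159 = 0/159 = 0 → 0.00
M = (159-149)/159 = 10/159 = 0.06289… → 0.06
Y = (159-156)/159 = 3/159 = 0.01886… → 0.02
= CMYK(0.00, 0.06, 0.02, 0.38)


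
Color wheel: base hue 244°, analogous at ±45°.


Base hue: 244°
Left analog: (244 - 45) mod 360 = 199°
Right analog: (244 + 45) mod 360 = 289°
Analogous hues = 199° and 289°


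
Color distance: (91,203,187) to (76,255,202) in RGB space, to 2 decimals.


d = √[(R₁-R₂)² + (G₁-G₂)² + (B₁-B₂)²]
d = √[(91-76)² + (203-255)² + (187-202)²]
d = √[225 + 2704 + 225]
d = √3154
d ≈ 56.16


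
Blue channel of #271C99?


Color: #271C99
R = 27 = 39
G = 1C = 28
B = 99 = 153
Blue = 153


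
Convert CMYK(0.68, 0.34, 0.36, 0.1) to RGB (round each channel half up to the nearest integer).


R = 255 × (1-C) × (1-K) = 255 × 0.32 × 0.90 = 73.44 → 73
G = 255 × (1-M) × (1-K) = 255 × 0.66 × 0.90 = 151.47 → 151
B = 255 × (1-Y) × (1-K) = 255 × 0.64 × 0.90 = 146.88 → 147
= RGB(73, 151, 147)


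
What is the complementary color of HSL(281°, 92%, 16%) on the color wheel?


Complement = opposite side of color wheel = hue + 180°
H' = (281 + 180) mod 360 = 101°
S and L unchanged.
= HSL(101°, 92%, 16%)


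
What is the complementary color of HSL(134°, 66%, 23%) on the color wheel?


Complement = opposite side of color wheel = hue + 180°
H' = (134 + 180) mod 360 = 314°
S and L unchanged.
= HSL(314°, 66%, 23%)


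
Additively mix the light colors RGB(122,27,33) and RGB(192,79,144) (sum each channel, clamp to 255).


Additive: each channel = min(255, C₁+C₂)
R: 122+192 = 314 → 255
G: 27+79 = 106 → 106
B: 33+144 = 177 → 177
= RGB(255, 106, 177)


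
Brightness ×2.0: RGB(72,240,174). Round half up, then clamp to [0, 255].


Multiply each channel by 2.0, round half up, clamp to [0, 255]
R: 72×2.0 = 144
G: 240×2.0 = 480 → clamp → 255
B: 174×2.0 = 348 → clamp → 255
= RGB(144, 255, 255)


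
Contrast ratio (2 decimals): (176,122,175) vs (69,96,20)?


Linearize each sRGB channel c=v/255: c/12.92 if c ≤ 0.04045 else ((c+0.055)/1.055)^2.4
L = 0.2126×R_lin + 0.7152×G_lin + 0.0722×B_lin
Color 1 (176,122,175):
  R=176: 176/255≈0.6902 > 0.04045 → ((0.6902+0.055)/1.055)^2.4 ≈ 0.43415
  G=122: 122/255≈0.4784 > 0.04045 → ((0.4784+0.055)/1.055)^2.4 ≈ 0.19462
  B=175: 175/255≈0.6863 > 0.04045 → ((0.6863+0.055)/1.055)^2.4 ≈ 0.42869
  L1 = 0.2126×0.43415 + 0.7152×0.19462 + 0.0722×0.42869 ≈ 0.26244
Color 2 (69,96,20):
  R=69: 69/255≈0.2706 > 0.04045 → ((0.2706+0.055)/1.055)^2.4 ≈ 0.05951
  G=96: 96/255≈0.3765 > 0.04045 → ((0.3765+0.055)/1.055)^2.4 ≈ 0.11697
  B=20: 20/255≈0.0784 > 0.04045 → ((0.0784+0.055)/1.055)^2.4 ≈ 0.00700
  L2 = 0.2126×0.05951 + 0.7152×0.11697 + 0.0722×0.00700 ≈ 0.09681
Lighter = 0.26244, Darker = 0.09681
Ratio = (L_lighter + 0.05) / (L_darker + 0.05)
Ratio = (0.26244 + 0.05) / (0.09681 + 0.05) = 0.31244 / 0.14681 ≈ 2.1281
Ratio ≈ 2.13:1


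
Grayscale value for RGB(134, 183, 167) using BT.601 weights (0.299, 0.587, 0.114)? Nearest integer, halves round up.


Gray = 0.299×R + 0.587×G + 0.114×B
Gray = 0.299×134 + 0.587×183 + 0.114×167
Gray = 40.066 + 107.421 + 19.038
Gray = 166.525 → round half up → 167
Gray = 167


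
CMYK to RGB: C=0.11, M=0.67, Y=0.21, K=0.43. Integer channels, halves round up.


R = 255 × (1-C) × (1-K) = 255 × 0.89 × 0.57 = 129.3615 → 129
G = 255 × (1-M) × (1-K) = 255 × 0.33 × 0.57 = 47.9655 → 48
B = 255 × (1-Y) × (1-K) = 255 × 0.79 × 0.57 = 114.8265 → 115
= RGB(129, 48, 115)


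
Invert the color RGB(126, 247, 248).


Invert: (255-R, 255-G, 255-B)
R: 255-126 = 129
G: 255-247 = 8
B: 255-248 = 7
= RGB(129, 8, 7)


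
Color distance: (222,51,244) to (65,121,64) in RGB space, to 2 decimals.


d = √[(R₁-R₂)² + (G₁-G₂)² + (B₁-B₂)²]
d = √[(222-65)² + (51-121)² + (244-64)²]
d = √[24649 + 4900 + 32400]
d = √61949
d ≈ 248.90


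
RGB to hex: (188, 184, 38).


R = 188 → BC (hex)
G = 184 → B8 (hex)
B = 38 → 26 (hex)
Hex = #BCB826


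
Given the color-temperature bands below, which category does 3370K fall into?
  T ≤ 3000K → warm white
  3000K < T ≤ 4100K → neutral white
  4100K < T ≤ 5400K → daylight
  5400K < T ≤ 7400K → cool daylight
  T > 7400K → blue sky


Temperature: 3370K
3000K < 3370K ≤ 4100K → neutral white
Classification: neutral white


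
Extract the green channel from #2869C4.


Color: #2869C4
R = 28 = 40
G = 69 = 105
B = C4 = 196
Green = 105


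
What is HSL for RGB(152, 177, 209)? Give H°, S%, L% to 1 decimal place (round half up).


Normalize: R'=152/255≈0.5961, G'=177/255≈0.6941, B'=209/255≈0.8196
Max=209/255, Min=152/255, Δ=Max-Min=57/255
L = (Max+Min)/2 = (209+152)/510 = 361/510 = 0.70784… → L = 70.8%
L > 0.5 → S = Δ/(2-Max-Min) = 57/(510-209-152) = 57/149 = 0.38255… → S = 38.3%
(the 1/255 factors cancel in S and H, so raw channel differences can be used)
Max is B' → H = 60 × ((R-G)/Δ + 4) = 60 × ((152-177)/57 + 4)
  -25/57 + 4 = -0.4385… + 4 = 3.5614…
  H = 60 × 3.5614… = 213.684…° → H = 213.7°
= HSL(213.7°, 38.3%, 70.8%)


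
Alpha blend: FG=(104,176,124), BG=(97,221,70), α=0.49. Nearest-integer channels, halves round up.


C = α×F + (1-α)×B, with 1-α = 0.51
R: 0.49×104 + 0.51×97 = 50.96 + 49.47 = 100.43 → 100
G: 0.49×176 + 0.51×221 = 86.24 + 112.71 = 198.95 → 199
B: 0.49×124 + 0.51×70 = 60.76 + 35.70 = 96.46 → 96
= RGB(100, 199, 96)


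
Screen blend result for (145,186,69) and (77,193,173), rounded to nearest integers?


Screen: C = 255 - (255-A)×(255-B)/255, rounded to nearest integer
R: 255 - (255-145)×(255-77)/255 = 255 - 19580/255 ≈ 255 - 76.784 = 178.216 → 178
G: 255 - (255-186)×(255-193)/255 = 255 - 4278/255 ≈ 255 - 16.776 = 238.224 → 238
B: 255 - (255-69)×(255-173)/255 = 255 - 15252/255 ≈ 255 - 59.812 = 195.188 → 195
= RGB(178, 238, 195)


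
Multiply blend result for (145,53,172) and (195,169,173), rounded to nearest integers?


Multiply: C = A×B/255, rounded to nearest integer
R: 145×195/255 = 28275/255 ≈ 110.882 → 111
G: 53×169/255 = 8957/255 ≈ 35.125 → 35
B: 172×173/255 = 29756/255 ≈ 116.690 → 117
= RGB(111, 35, 117)


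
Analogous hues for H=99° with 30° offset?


Base hue: 99°
Left analog: (99 - 30) mod 360 = 69°
Right analog: (99 + 30) mod 360 = 129°
Analogous hues = 69° and 129°


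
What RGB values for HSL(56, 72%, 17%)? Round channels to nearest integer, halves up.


H=56°, S=0.72, L=0.17
C = (1-|2L-1|)×S = (1-|-0.66|)×0.72 = 0.2448
H' = H/60 = 56/60 ≈ 0.9333; X = C×(1-|H' mod 2 - 1|) = 0.22848
m = L - C/2 = 0.17 - 0.1224 = 0.0476
Sector ⌊H'⌋ = 0 → (R',G',B') = (0.2448, 0.22848, 0.0)
RGB = ((R'+m)×255, (G'+m)×255, (B'+m)×255) = (74.562, 70.4004, 12.138)
Round half up → RGB(75, 70, 12)


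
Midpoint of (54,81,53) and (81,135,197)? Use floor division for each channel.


Midpoint: each channel = ⌊(C₁+C₂)/2⌋
R: ⌊(54+81)/2⌋ = 67
G: ⌊(81+135)/2⌋ = 108
B: ⌊(53+197)/2⌋ = 125
= RGB(67, 108, 125)


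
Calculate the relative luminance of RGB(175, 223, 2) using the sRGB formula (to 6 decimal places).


Linearize each channel (sRGB transfer function): c = v/255; c_lin = c/12.92 if c ≤ 0.04045, else ((c+0.055)/1.055)^2.4
  R: 175/255 ≈ 0.686275 > 0.04045 → ((0.686275+0.055)/1.055)^2.4 ≈ 0.428690
  G: 223/255 ≈ 0.874510 > 0.04045 → ((0.874510+0.055)/1.055)^2.4 ≈ 0.737910
  B: 2/255 ≈ 0.007843 ≤ 0.04045 → 0.007843/12.92 ≈ 0.000607
R_lin = 0.428690, G_lin = 0.737910, B_lin = 0.000607
L = 0.2126×R + 0.7152×G + 0.0722×B
L = 0.2126×0.428690 + 0.7152×0.737910 + 0.0722×0.000607
L ≈ 0.618937


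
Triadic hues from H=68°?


Triadic: equally spaced at 120° intervals
H1 = 68°
H2 = (68 + 120) mod 360 = 188°
H3 = (68 + 240) mod 360 = 308°
Triadic = 68°, 188°, 308°


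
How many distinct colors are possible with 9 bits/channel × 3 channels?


Total bits = 9 bits/channel × 3 channels = 27 bits
Distinct colors = 2^27
= 134,217,728 colors


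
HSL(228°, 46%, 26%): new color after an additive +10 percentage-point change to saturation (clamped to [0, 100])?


Original S = 46%
Adjustment = +10 percentage points
New S = 46 + (10) = 56
Clamp to [0, 100] → 56
= HSL(228°, 56%, 26%)


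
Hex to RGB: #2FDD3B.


2F → 47 (R)
DD → 221 (G)
3B → 59 (B)
= RGB(47, 221, 59)


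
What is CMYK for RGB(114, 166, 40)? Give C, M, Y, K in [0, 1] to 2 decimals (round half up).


R'=114/255≈0.4471, G'=166/255≈0.6510, B'=40/255≈0.1569
K = 1 - max(R',G',B') = 1 - 166/255 = 89/255 = 0.34901… → 0.35
(1-R'-K)/(1-K) simplifies to (max-R)/max with max = 166:
C = (166-114)/166 = 52/166 = 0.31325… → 0.31
M = (166-166)/166 = 0/166 = 0 → 0.00
Y = (166-40)/166 = 126/166 = 0.75903… → 0.76
= CMYK(0.31, 0.00, 0.76, 0.35)


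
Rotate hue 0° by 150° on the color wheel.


New hue = (H + rotation) mod 360
New hue = (0 + 150) mod 360
= 150 mod 360
= 150°


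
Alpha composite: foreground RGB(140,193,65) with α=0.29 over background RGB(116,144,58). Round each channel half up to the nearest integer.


C = α×F + (1-α)×B, with 1-α = 0.71
R: 0.29×140 + 0.71×116 = 40.60 + 82.36 = 122.96 → 123
G: 0.29×193 + 0.71×144 = 55.97 + 102.24 = 158.21 → 158
B: 0.29×65 + 0.71×58 = 18.85 + 41.18 = 60.03 → 60
= RGB(123, 158, 60)


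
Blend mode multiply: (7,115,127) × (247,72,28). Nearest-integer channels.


Multiply: C = A×B/255, rounded to nearest integer
R: 7×247/255 = 1729/255 ≈ 6.780 → 7
G: 115×72/255 = 8280/255 ≈ 32.471 → 32
B: 127×28/255 = 3556/255 ≈ 13.945 → 14
= RGB(7, 32, 14)


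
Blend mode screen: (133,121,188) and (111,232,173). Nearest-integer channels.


Screen: C = 255 - (255-A)×(255-B)/255, rounded to nearest integer
R: 255 - (255-133)×(255-111)/255 = 255 - 17568/255 ≈ 255 - 68.894 = 186.106 → 186
G: 255 - (255-121)×(255-232)/255 = 255 - 3082/255 ≈ 255 - 12.086 = 242.914 → 243
B: 255 - (255-188)×(255-173)/255 = 255 - 5494/255 ≈ 255 - 21.545 = 233.455 → 233
= RGB(186, 243, 233)


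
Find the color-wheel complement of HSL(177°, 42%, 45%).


Complement = opposite side of color wheel = hue + 180°
H' = (177 + 180) mod 360 = 357°
S and L unchanged.
= HSL(357°, 42%, 45%)


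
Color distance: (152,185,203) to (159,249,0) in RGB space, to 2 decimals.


d = √[(R₁-R₂)² + (G₁-G₂)² + (B₁-B₂)²]
d = √[(152-159)² + (185-249)² + (203-0)²]
d = √[49 + 4096 + 41209]
d = √45354
d ≈ 212.96


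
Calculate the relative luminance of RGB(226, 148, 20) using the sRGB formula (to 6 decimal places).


Linearize each channel (sRGB transfer function): c = v/255; c_lin = c/12.92 if c ≤ 0.04045, else ((c+0.055)/1.055)^2.4
  R: 226/255 ≈ 0.886275 > 0.04045 → ((0.886275+0.055)/1.055)^2.4 ≈ 0.760525
  G: 148/255 ≈ 0.580392 > 0.04045 → ((0.580392+0.055)/1.055)^2.4 ≈ 0.296138
  B: 20/255 ≈ 0.078431 > 0.04045 → ((0.078431+0.055)/1.055)^2.4 ≈ 0.006995
R_lin = 0.760525, G_lin = 0.296138, B_lin = 0.006995
L = 0.2126×R + 0.7152×G + 0.0722×B
L = 0.2126×0.760525 + 0.7152×0.296138 + 0.0722×0.006995
L ≈ 0.373991


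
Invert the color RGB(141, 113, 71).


Invert: (255-R, 255-G, 255-B)
R: 255-141 = 114
G: 255-113 = 142
B: 255-71 = 184
= RGB(114, 142, 184)


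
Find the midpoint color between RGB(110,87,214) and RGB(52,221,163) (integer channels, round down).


Midpoint: each channel = ⌊(C₁+C₂)/2⌋
R: ⌊(110+52)/2⌋ = 81
G: ⌊(87+221)/2⌋ = 154
B: ⌊(214+163)/2⌋ = 188
= RGB(81, 154, 188)


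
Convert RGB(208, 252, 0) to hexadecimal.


R = 208 → D0 (hex)
G = 252 → FC (hex)
B = 0 → 00 (hex)
Hex = #D0FC00


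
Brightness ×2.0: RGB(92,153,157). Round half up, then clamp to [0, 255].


Multiply each channel by 2.0, round half up, clamp to [0, 255]
R: 92×2.0 = 184
G: 153×2.0 = 306 → clamp → 255
B: 157×2.0 = 314 → clamp → 255
= RGB(184, 255, 255)


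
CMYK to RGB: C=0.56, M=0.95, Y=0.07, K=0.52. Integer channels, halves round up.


R = 255 × (1-C) × (1-K) = 255 × 0.44 × 0.48 = 53.856 → 54
G = 255 × (1-M) × (1-K) = 255 × 0.05 × 0.48 = 6.12 → 6
B = 255 × (1-Y) × (1-K) = 255 × 0.93 × 0.48 = 113.832 → 114
= RGB(54, 6, 114)


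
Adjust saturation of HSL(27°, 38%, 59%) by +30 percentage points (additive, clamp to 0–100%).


Original S = 38%
Adjustment = +30 percentage points
New S = 38 + (30) = 68
Clamp to [0, 100] → 68
= HSL(27°, 68%, 59%)


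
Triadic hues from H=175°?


Triadic: equally spaced at 120° intervals
H1 = 175°
H2 = (175 + 120) mod 360 = 295°
H3 = (175 + 240) mod 360 = 55°
Triadic = 175°, 295°, 55°


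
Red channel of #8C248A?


Color: #8C248A
R = 8C = 140
G = 24 = 36
B = 8A = 138
Red = 140


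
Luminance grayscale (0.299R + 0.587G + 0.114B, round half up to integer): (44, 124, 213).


Gray = 0.299×R + 0.587×G + 0.114×B
Gray = 0.299×44 + 0.587×124 + 0.114×213
Gray = 13.156 + 72.788 + 24.282
Gray = 110.226 → round half up → 110
Gray = 110


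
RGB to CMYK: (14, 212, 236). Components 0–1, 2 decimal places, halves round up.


R'=14/255≈0.0549, G'=212/255≈0.8314, B'=236/255≈0.9255
K = 1 - max(R',G',B') = 1 - 236/255 = 19/255 = 0.07450… → 0.07
(1-R'-K)/(1-K) simplifies to (max-R)/max with max = 236:
C = (236-14)/236 = 222/236 = 0.94067… → 0.94
M = (236-212)/236 = 24/236 = 0.10169… → 0.10
Y = (236-236)/236 = 0/236 = 0 → 0.00
= CMYK(0.94, 0.10, 0.00, 0.07)


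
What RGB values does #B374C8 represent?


B3 → 179 (R)
74 → 116 (G)
C8 → 200 (B)
= RGB(179, 116, 200)


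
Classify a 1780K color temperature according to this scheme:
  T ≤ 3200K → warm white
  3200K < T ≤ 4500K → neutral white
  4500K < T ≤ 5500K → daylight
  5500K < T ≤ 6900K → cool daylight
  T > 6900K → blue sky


Temperature: 1780K
1780K ≤ 3200K → warm white
Classification: warm white


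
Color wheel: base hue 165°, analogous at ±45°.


Base hue: 165°
Left analog: (165 - 45) mod 360 = 120°
Right analog: (165 + 45) mod 360 = 210°
Analogous hues = 120° and 210°


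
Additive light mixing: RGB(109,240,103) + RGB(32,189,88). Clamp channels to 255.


Additive: each channel = min(255, C₁+C₂)
R: 109+32 = 141 → 141
G: 240+189 = 429 → 255
B: 103+88 = 191 → 191
= RGB(141, 255, 191)


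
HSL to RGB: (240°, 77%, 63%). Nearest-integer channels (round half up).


H=240°, S=0.77, L=0.63
C = (1-|2L-1|)×S = (1-|0.26|)×0.77 = 0.5698
H' = H/60 = 240/60 ≈ 4.0000; X = C×(1-|H' mod 2 - 1|) = 0.0
m = L - C/2 = 0.63 - 0.2849 = 0.3451
Sector ⌊H'⌋ = 4 → (R',G',B') = (0.0, 0.0, 0.5698)
RGB = ((R'+m)×255, (G'+m)×255, (B'+m)×255) = (88.0005, 88.0005, 233.2995)
Round half up → RGB(88, 88, 233)


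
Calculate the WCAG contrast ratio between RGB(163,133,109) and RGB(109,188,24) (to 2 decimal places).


Linearize each sRGB channel c=v/255: c/12.92 if c ≤ 0.04045 else ((c+0.055)/1.055)^2.4
L = 0.2126×R_lin + 0.7152×G_lin + 0.0722×B_lin
Color 1 (163,133,109):
  R=163: 163/255≈0.6392 > 0.04045 → ((0.6392+0.055)/1.055)^2.4 ≈ 0.36625
  G=133: 133/255≈0.5216 > 0.04045 → ((0.5216+0.055)/1.055)^2.4 ≈ 0.23455
  B=109: 109/255≈0.4275 > 0.04045 → ((0.4275+0.055)/1.055)^2.4 ≈ 0.15293
  L1 = 0.2126×0.36625 + 0.7152×0.23455 + 0.0722×0.15293 ≈ 0.25666
Color 2 (109,188,24):
  R=109: 109/255≈0.4275 > 0.04045 → ((0.4275+0.055)/1.055)^2.4 ≈ 0.15293
  G=188: 188/255≈0.7373 > 0.04045 → ((0.7373+0.055)/1.055)^2.4 ≈ 0.50289
  B=24: 24/255≈0.0941 > 0.04045 → ((0.0941+0.055)/1.055)^2.4 ≈ 0.00913
  L2 = 0.2126×0.15293 + 0.7152×0.50289 + 0.0722×0.00913 ≈ 0.39284
Lighter = 0.39284, Darker = 0.25666
Ratio = (L_lighter + 0.05) / (L_darker + 0.05)
Ratio = (0.39284 + 0.05) / (0.25666 + 0.05) = 0.44284 / 0.30666 ≈ 1.4441
Ratio ≈ 1.44:1


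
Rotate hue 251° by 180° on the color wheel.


New hue = (H + rotation) mod 360
New hue = (251 + 180) mod 360
= 431 mod 360
= 71°


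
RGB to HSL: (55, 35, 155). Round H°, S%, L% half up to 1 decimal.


Normalize: R'=55/255≈0.2157, G'=35/255≈0.1373, B'=155/255≈0.6078
Max=155/255, Min=35/255, Δ=Max-Min=120/255
L = (Max+Min)/2 = (155+35)/510 = 190/510 = 0.37254… → L = 37.3%
L ≤ 0.5 → S = Δ/(Max+Min) = 120/(155+35) = 120/190 = 0.63157… → S = 63.2%
(the 1/255 factors cancel in S and H, so raw channel differences can be used)
Max is B' → H = 60 × ((R-G)/Δ + 4) = 60 × ((55-35)/120 + 4)
  20/120 + 4 = 0.1666… + 4 = 4.1666…
  H = 60 × 4.1666… = 250° → H = 250.0°
= HSL(250.0°, 63.2%, 37.3%)


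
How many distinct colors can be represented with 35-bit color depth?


Colors = 2^bits = 2^35
= 34,359,738,368 colors


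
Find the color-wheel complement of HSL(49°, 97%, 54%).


Complement = opposite side of color wheel = hue + 180°
H' = (49 + 180) mod 360 = 229°
S and L unchanged.
= HSL(229°, 97%, 54%)


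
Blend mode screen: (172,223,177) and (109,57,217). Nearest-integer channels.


Screen: C = 255 - (255-A)×(255-B)/255, rounded to nearest integer
R: 255 - (255-172)×(255-109)/255 = 255 - 12118/255 ≈ 255 - 47.522 = 207.478 → 207
G: 255 - (255-223)×(255-57)/255 = 255 - 6336/255 ≈ 255 - 24.847 = 230.153 → 230
B: 255 - (255-177)×(255-217)/255 = 255 - 2964/255 ≈ 255 - 11.624 = 243.376 → 243
= RGB(207, 230, 243)


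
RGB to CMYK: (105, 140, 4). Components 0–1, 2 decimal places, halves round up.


R'=105/255≈0.4118, G'=140/255≈0.5490, B'=4/255≈0.0157
K = 1 - max(R',G',B') = 1 - 140/255 = 115/255 = 0.45098… → 0.45
(1-R'-K)/(1-K) simplifies to (max-R)/max with max = 140:
C = (140-105)/140 = 35/140 = 0.25 → 0.25
M = (140-140)/140 = 0/140 = 0 → 0.00
Y = (140-4)/140 = 136/140 = 0.97142… → 0.97
= CMYK(0.25, 0.00, 0.97, 0.45)


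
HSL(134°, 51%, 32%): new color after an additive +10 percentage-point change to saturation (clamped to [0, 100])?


Original S = 51%
Adjustment = +10 percentage points
New S = 51 + (10) = 61
Clamp to [0, 100] → 61
= HSL(134°, 61%, 32%)


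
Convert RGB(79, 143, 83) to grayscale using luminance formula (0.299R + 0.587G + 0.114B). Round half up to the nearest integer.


Gray = 0.299×R + 0.587×G + 0.114×B
Gray = 0.299×79 + 0.587×143 + 0.114×83
Gray = 23.621 + 83.941 + 9.462
Gray = 117.024 → round half up → 117
Gray = 117


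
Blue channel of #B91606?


Color: #B91606
R = B9 = 185
G = 16 = 22
B = 06 = 6
Blue = 6


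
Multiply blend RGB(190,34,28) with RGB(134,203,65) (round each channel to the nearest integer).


Multiply: C = A×B/255, rounded to nearest integer
R: 190×134/255 = 25460/255 ≈ 99.843 → 100
G: 34×203/255 = 6902/255 ≈ 27.067 → 27
B: 28×65/255 = 1820/255 ≈ 7.137 → 7
= RGB(100, 27, 7)


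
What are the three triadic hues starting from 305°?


Triadic: equally spaced at 120° intervals
H1 = 305°
H2 = (305 + 120) mod 360 = 65°
H3 = (305 + 240) mod 360 = 185°
Triadic = 305°, 65°, 185°


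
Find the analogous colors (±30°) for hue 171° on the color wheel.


Base hue: 171°
Left analog: (171 - 30) mod 360 = 141°
Right analog: (171 + 30) mod 360 = 201°
Analogous hues = 141° and 201°


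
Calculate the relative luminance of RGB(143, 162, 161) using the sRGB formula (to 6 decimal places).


Linearize each channel (sRGB transfer function): c = v/255; c_lin = c/12.92 if c ≤ 0.04045, else ((c+0.055)/1.055)^2.4
  R: 143/255 ≈ 0.560784 > 0.04045 → ((0.560784+0.055)/1.055)^2.4 ≈ 0.274677
  G: 162/255 ≈ 0.635294 > 0.04045 → ((0.635294+0.055)/1.055)^2.4 ≈ 0.361307
  B: 161/255 ≈ 0.631373 > 0.04045 → ((0.631373+0.055)/1.055)^2.4 ≈ 0.356400
R_lin = 0.274677, G_lin = 0.361307, B_lin = 0.356400
L = 0.2126×R + 0.7152×G + 0.0722×B
L = 0.2126×0.274677 + 0.7152×0.361307 + 0.0722×0.356400
L ≈ 0.342535


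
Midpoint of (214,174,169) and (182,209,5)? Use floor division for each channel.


Midpoint: each channel = ⌊(C₁+C₂)/2⌋
R: ⌊(214+182)/2⌋ = 198
G: ⌊(174+209)/2⌋ = 191
B: ⌊(169+5)/2⌋ = 87
= RGB(198, 191, 87)


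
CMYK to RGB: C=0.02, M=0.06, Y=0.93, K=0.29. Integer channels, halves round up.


R = 255 × (1-C) × (1-K) = 255 × 0.98 × 0.71 = 177.429 → 177
G = 255 × (1-M) × (1-K) = 255 × 0.94 × 0.71 = 170.187 → 170
B = 255 × (1-Y) × (1-K) = 255 × 0.07 × 0.71 = 12.6735 → 13
= RGB(177, 170, 13)


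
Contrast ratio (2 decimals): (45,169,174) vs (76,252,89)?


Linearize each sRGB channel c=v/255: c/12.92 if c ≤ 0.04045 else ((c+0.055)/1.055)^2.4
L = 0.2126×R_lin + 0.7152×G_lin + 0.0722×B_lin
Color 1 (45,169,174):
  R=45: 45/255≈0.1765 > 0.04045 → ((0.1765+0.055)/1.055)^2.4 ≈ 0.02624
  G=169: 169/255≈0.6627 > 0.04045 → ((0.6627+0.055)/1.055)^2.4 ≈ 0.39676
  B=174: 174/255≈0.6824 > 0.04045 → ((0.6824+0.055)/1.055)^2.4 ≈ 0.42327
  L1 = 0.2126×0.02624 + 0.7152×0.39676 + 0.0722×0.42327 ≈ 0.31990
Color 2 (76,252,89):
  R=76: 76/255≈0.2980 > 0.04045 → ((0.2980+0.055)/1.055)^2.4 ≈ 0.07227
  G=252: 252/255≈0.9882 > 0.04045 → ((0.9882+0.055)/1.055)^2.4 ≈ 0.97345
  B=89: 89/255≈0.3490 > 0.04045 → ((0.3490+0.055)/1.055)^2.4 ≈ 0.09990
  L2 = 0.2126×0.07227 + 0.7152×0.97345 + 0.0722×0.09990 ≈ 0.71879
Lighter = 0.71879, Darker = 0.31990
Ratio = (L_lighter + 0.05) / (L_darker + 0.05)
Ratio = (0.71879 + 0.05) / (0.31990 + 0.05) = 0.76879 / 0.36990 ≈ 2.0784
Ratio ≈ 2.08:1


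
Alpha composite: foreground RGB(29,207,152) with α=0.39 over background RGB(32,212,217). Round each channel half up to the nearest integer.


C = α×F + (1-α)×B, with 1-α = 0.61
R: 0.39×29 + 0.61×32 = 11.31 + 19.52 = 30.83 → 31
G: 0.39×207 + 0.61×212 = 80.73 + 129.32 = 210.05 → 210
B: 0.39×152 + 0.61×217 = 59.28 + 132.37 = 191.65 → 192
= RGB(31, 210, 192)


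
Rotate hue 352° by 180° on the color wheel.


New hue = (H + rotation) mod 360
New hue = (352 + 180) mod 360
= 532 mod 360
= 172°


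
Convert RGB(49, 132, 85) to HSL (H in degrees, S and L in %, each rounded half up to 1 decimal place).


Normalize: R'=49/255≈0.1922, G'=132/255≈0.5176, B'=85/255≈0.3333
Max=132/255, Min=49/255, Δ=Max-Min=83/255
L = (Max+Min)/2 = (132+49)/510 = 181/510 = 0.35490… → L = 35.5%
L ≤ 0.5 → S = Δ/(Max+Min) = 83/(132+49) = 83/181 = 0.45856… → S = 45.9%
(the 1/255 factors cancel in S and H, so raw channel differences can be used)
Max is G' → H = 60 × ((B-R)/Δ + 2) = 60 × ((85-49)/83 + 2)
  36/83 + 2 = 0.4337… + 2 = 2.4337…
  H = 60 × 2.4337… = 146.024…° → H = 146.0°
= HSL(146.0°, 45.9%, 35.5%)


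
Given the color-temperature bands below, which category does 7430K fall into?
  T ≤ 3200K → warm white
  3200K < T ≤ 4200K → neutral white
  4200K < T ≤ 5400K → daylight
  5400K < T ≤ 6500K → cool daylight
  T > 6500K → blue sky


Temperature: 7430K
7430K > 6500K → blue sky
Classification: blue sky


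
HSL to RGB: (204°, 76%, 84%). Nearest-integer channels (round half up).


H=204°, S=0.76, L=0.84
C = (1-|2L-1|)×S = (1-|0.68|)×0.76 = 0.2432
H' = H/60 = 204/60 ≈ 3.4000; X = C×(1-|H' mod 2 - 1|) = 0.14592
m = L - C/2 = 0.84 - 0.1216 = 0.7184
Sector ⌊H'⌋ = 3 → (R',G',B') = (0.0, 0.14592, 0.2432)
RGB = ((R'+m)×255, (G'+m)×255, (B'+m)×255) = (183.192, 220.4016, 245.208)
Round half up → RGB(183, 220, 245)


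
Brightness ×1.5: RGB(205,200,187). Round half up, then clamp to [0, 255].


Multiply each channel by 1.5, round half up, clamp to [0, 255]
R: 205×1.5 = 307.5 → round → 308 → clamp → 255
G: 200×1.5 = 300 → clamp → 255
B: 187×1.5 = 280.5 → round → 281 → clamp → 255
= RGB(255, 255, 255)


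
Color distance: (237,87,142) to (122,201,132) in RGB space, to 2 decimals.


d = √[(R₁-R₂)² + (G₁-G₂)² + (B₁-B₂)²]
d = √[(237-122)² + (87-201)² + (142-132)²]
d = √[13225 + 12996 + 100]
d = √26321
d ≈ 162.24


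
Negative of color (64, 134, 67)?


Invert: (255-R, 255-G, 255-B)
R: 255-64 = 191
G: 255-134 = 121
B: 255-67 = 188
= RGB(191, 121, 188)


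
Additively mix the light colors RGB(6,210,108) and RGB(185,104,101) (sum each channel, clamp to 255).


Additive: each channel = min(255, C₁+C₂)
R: 6+185 = 191 → 191
G: 210+104 = 314 → 255
B: 108+101 = 209 → 209
= RGB(191, 255, 209)


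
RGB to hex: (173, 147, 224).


R = 173 → AD (hex)
G = 147 → 93 (hex)
B = 224 → E0 (hex)
Hex = #AD93E0


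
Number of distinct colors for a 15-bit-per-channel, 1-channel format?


Total bits = 15 bits/channel × 1 channels = 15 bits
Distinct colors = 2^15
= 32,768 colors


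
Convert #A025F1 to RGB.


A0 → 160 (R)
25 → 37 (G)
F1 → 241 (B)
= RGB(160, 37, 241)


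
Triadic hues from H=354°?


Triadic: equally spaced at 120° intervals
H1 = 354°
H2 = (354 + 120) mod 360 = 114°
H3 = (354 + 240) mod 360 = 234°
Triadic = 354°, 114°, 234°


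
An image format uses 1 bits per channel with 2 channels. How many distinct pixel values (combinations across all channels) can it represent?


Total bits = 1 bits/channel × 2 channels = 2 bits
Distinct pixel values = 2^2
= 4 pixel values


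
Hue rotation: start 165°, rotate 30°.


New hue = (H + rotation) mod 360
New hue = (165 + 30) mod 360
= 195 mod 360
= 195°


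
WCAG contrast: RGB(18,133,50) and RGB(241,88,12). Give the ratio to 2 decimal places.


Linearize each sRGB channel c=v/255: c/12.92 if c ≤ 0.04045 else ((c+0.055)/1.055)^2.4
L = 0.2126×R_lin + 0.7152×G_lin + 0.0722×B_lin
Color 1 (18,133,50):
  R=18: 18/255≈0.0706 > 0.04045 → ((0.0706+0.055)/1.055)^2.4 ≈ 0.00605
  G=133: 133/255≈0.5216 > 0.04045 → ((0.5216+0.055)/1.055)^2.4 ≈ 0.23455
  B=50: 50/255≈0.1961 > 0.04045 → ((0.1961+0.055)/1.055)^2.4 ≈ 0.03190
  L1 = 0.2126×0.00605 + 0.7152×0.23455 + 0.0722×0.03190 ≈ 0.17134
Color 2 (241,88,12):
  R=241: 241/255≈0.9451 > 0.04045 → ((0.9451+0.055)/1.055)^2.4 ≈ 0.87962
  G=88: 88/255≈0.3451 > 0.04045 → ((0.3451+0.055)/1.055)^2.4 ≈ 0.09759
  B=12: 12/255≈0.0471 > 0.04045 → ((0.0471+0.055)/1.055)^2.4 ≈ 0.00368
  L2 = 0.2126×0.87962 + 0.7152×0.09759 + 0.0722×0.00368 ≈ 0.25707
Lighter = 0.25707, Darker = 0.17134
Ratio = (L_lighter + 0.05) / (L_darker + 0.05)
Ratio = (0.25707 + 0.05) / (0.17134 + 0.05) = 0.30707 / 0.22134 ≈ 1.3873
Ratio ≈ 1.39:1


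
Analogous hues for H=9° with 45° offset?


Base hue: 9°
Left analog: (9 - 45) mod 360 = 324°
Right analog: (9 + 45) mod 360 = 54°
Analogous hues = 324° and 54°


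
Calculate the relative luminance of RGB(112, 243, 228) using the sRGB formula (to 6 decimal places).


Linearize each channel (sRGB transfer function): c = v/255; c_lin = c/12.92 if c ≤ 0.04045, else ((c+0.055)/1.055)^2.4
  R: 112/255 ≈ 0.439216 > 0.04045 → ((0.439216+0.055)/1.055)^2.4 ≈ 0.162029
  G: 243/255 ≈ 0.952941 > 0.04045 → ((0.952941+0.055)/1.055)^2.4 ≈ 0.896269
  B: 228/255 ≈ 0.894118 > 0.04045 → ((0.894118+0.055)/1.055)^2.4 ≈ 0.775822
R_lin = 0.162029, G_lin = 0.896269, B_lin = 0.775822
L = 0.2126×R + 0.7152×G + 0.0722×B
L = 0.2126×0.162029 + 0.7152×0.896269 + 0.0722×0.775822
L ≈ 0.731474


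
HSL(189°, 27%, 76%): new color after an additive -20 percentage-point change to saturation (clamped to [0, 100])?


Original S = 27%
Adjustment = -20 percentage points
New S = 27 + (-20) = 7
Clamp to [0, 100] → 7
= HSL(189°, 7%, 76%)


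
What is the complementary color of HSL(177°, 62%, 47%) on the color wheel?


Complement = opposite side of color wheel = hue + 180°
H' = (177 + 180) mod 360 = 357°
S and L unchanged.
= HSL(357°, 62%, 47%)


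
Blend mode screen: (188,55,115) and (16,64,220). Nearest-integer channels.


Screen: C = 255 - (255-A)×(255-B)/255, rounded to nearest integer
R: 255 - (255-188)×(255-16)/255 = 255 - 16013/255 ≈ 255 - 62.796 = 192.204 → 192
G: 255 - (255-55)×(255-64)/255 = 255 - 38200/255 ≈ 255 - 149.804 = 105.196 → 105
B: 255 - (255-115)×(255-220)/255 = 255 - 4900/255 ≈ 255 - 19.216 = 235.784 → 236
= RGB(192, 105, 236)


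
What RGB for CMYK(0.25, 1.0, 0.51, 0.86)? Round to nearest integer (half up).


R = 255 × (1-C) × (1-K) = 255 × 0.75 × 0.14 = 26.775 → 27
G = 255 × (1-M) × (1-K) = 255 × 0.00 × 0.14 = 0
B = 255 × (1-Y) × (1-K) = 255 × 0.49 × 0.14 = 17.493 → 17
= RGB(27, 0, 17)


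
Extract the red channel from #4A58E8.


Color: #4A58E8
R = 4A = 74
G = 58 = 88
B = E8 = 232
Red = 74


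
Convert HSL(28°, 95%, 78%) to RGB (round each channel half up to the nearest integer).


H=28°, S=0.95, L=0.78
C = (1-|2L-1|)×S = (1-|0.56|)×0.95 = 0.418
H' = H/60 = 28/60 ≈ 0.4667; X = C×(1-|H' mod 2 - 1|) ≈ 0.1951
m = L - C/2 = 0.78 - 0.209 = 0.571
Sector ⌊H'⌋ = 0 → (R',G',B') = (0.418, ≈0.1951, 0.0)
RGB = ((R'+m)×255, (G'+m)×255, (B'+m)×255) = (252.195, 195.347, 145.605)
Round half up → RGB(252, 195, 146)


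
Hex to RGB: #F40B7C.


F4 → 244 (R)
0B → 11 (G)
7C → 124 (B)
= RGB(244, 11, 124)


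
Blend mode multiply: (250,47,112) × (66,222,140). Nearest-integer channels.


Multiply: C = A×B/255, rounded to nearest integer
R: 250×66/255 = 16500/255 ≈ 64.706 → 65
G: 47×222/255 = 10434/255 ≈ 40.918 → 41
B: 112×140/255 = 15680/255 ≈ 61.490 → 61
= RGB(65, 41, 61)


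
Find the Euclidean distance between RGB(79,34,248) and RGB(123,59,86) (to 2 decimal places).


d = √[(R₁-R₂)² + (G₁-G₂)² + (B₁-B₂)²]
d = √[(79-123)² + (34-59)² + (248-86)²]
d = √[1936 + 625 + 26244]
d = √28805
d ≈ 169.72


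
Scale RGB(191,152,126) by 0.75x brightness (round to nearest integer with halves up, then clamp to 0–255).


Multiply each channel by 0.75, round half up, clamp to [0, 255]
R: 191×0.75 = 143.25 → round → 143
G: 152×0.75 = 114
B: 126×0.75 = 94.5 → round → 95
= RGB(143, 114, 95)


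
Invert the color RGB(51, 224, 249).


Invert: (255-R, 255-G, 255-B)
R: 255-51 = 204
G: 255-224 = 31
B: 255-249 = 6
= RGB(204, 31, 6)


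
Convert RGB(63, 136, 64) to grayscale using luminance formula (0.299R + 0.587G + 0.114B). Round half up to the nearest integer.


Gray = 0.299×R + 0.587×G + 0.114×B
Gray = 0.299×63 + 0.587×136 + 0.114×64
Gray = 18.837 + 79.832 + 7.296
Gray = 105.965 → round half up → 106
Gray = 106


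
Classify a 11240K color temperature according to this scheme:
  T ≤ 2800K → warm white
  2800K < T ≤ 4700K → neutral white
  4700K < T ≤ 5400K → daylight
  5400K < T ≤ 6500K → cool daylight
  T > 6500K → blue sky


Temperature: 11240K
11240K > 6500K → blue sky
Classification: blue sky


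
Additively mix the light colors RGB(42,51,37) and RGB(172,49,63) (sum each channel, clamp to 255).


Additive: each channel = min(255, C₁+C₂)
R: 42+172 = 214 → 214
G: 51+49 = 100 → 100
B: 37+63 = 100 → 100
= RGB(214, 100, 100)


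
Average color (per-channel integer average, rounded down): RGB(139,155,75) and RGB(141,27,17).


Midpoint: each channel = ⌊(C₁+C₂)/2⌋
R: ⌊(139+141)/2⌋ = 140
G: ⌊(155+27)/2⌋ = 91
B: ⌊(75+17)/2⌋ = 46
= RGB(140, 91, 46)


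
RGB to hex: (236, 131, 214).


R = 236 → EC (hex)
G = 131 → 83 (hex)
B = 214 → D6 (hex)
Hex = #EC83D6


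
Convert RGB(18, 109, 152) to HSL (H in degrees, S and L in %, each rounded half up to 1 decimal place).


Normalize: R'=18/255≈0.0706, G'=109/255≈0.4275, B'=152/255≈0.5961
Max=152/255, Min=18/255, Δ=Max-Min=134/255
L = (Max+Min)/2 = (152+18)/510 = 170/510 = 0.33333… → L = 33.3%
L ≤ 0.5 → S = Δ/(Max+Min) = 134/(152+18) = 134/170 = 0.78823… → S = 78.8%
(the 1/255 factors cancel in S and H, so raw channel differences can be used)
Max is B' → H = 60 × ((R-G)/Δ + 4) = 60 × ((18-109)/134 + 4)
  -91/134 + 4 = -0.6791… + 4 = 3.3208…
  H = 60 × 3.3208… = 199.253…° → H = 199.3°
= HSL(199.3°, 78.8%, 33.3%)


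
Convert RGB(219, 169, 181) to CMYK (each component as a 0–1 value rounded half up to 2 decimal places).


R'=219/255≈0.8588, G'=169/255≈0.6627, B'=181/255≈0.7098
K = 1 - max(R',G',B') = 1 - 219/255 = 36/255 = 0.14117… → 0.14
(1-R'-K)/(1-K) simplifies to (max-R)/max with max = 219:
C = (219-219)/219 = 0/219 = 0 → 0.00
M = (219-169)/219 = 50/219 = 0.22831… → 0.23
Y = (219-181)/219 = 38/219 = 0.17351… → 0.17
= CMYK(0.00, 0.23, 0.17, 0.14)


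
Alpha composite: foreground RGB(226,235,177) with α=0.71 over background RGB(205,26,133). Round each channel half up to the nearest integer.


C = α×F + (1-α)×B, with 1-α = 0.29
R: 0.71×226 + 0.29×205 = 160.46 + 59.45 = 219.91 → 220
G: 0.71×235 + 0.29×26 = 166.85 + 7.54 = 174.39 → 174
B: 0.71×177 + 0.29×133 = 125.67 + 38.57 = 164.24 → 164
= RGB(220, 174, 164)


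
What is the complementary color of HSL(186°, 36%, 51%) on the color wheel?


Complement = opposite side of color wheel = hue + 180°
H' = (186 + 180) mod 360 = 6°
S and L unchanged.
= HSL(6°, 36%, 51%)


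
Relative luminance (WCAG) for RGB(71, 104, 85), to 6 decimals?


Linearize each channel (sRGB transfer function): c = v/255; c_lin = c/12.92 if c ≤ 0.04045, else ((c+0.055)/1.055)^2.4
  R: 71/255 ≈ 0.278431 > 0.04045 → ((0.278431+0.055)/1.055)^2.4 ≈ 0.063010
  G: 104/255 ≈ 0.407843 > 0.04045 → ((0.407843+0.055)/1.055)^2.4 ≈ 0.138432
  B: 85/255 ≈ 0.333333 > 0.04045 → ((0.333333+0.055)/1.055)^2.4 ≈ 0.090842
R_lin = 0.063010, G_lin = 0.138432, B_lin = 0.090842
L = 0.2126×R + 0.7152×G + 0.0722×B
L = 0.2126×0.063010 + 0.7152×0.138432 + 0.0722×0.090842
L ≈ 0.118961


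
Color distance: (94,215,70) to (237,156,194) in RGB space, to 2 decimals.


d = √[(R₁-R₂)² + (G₁-G₂)² + (B₁-B₂)²]
d = √[(94-237)² + (215-156)² + (70-194)²]
d = √[20449 + 3481 + 15376]
d = √39306
d ≈ 198.26


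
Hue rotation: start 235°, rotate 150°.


New hue = (H + rotation) mod 360
New hue = (235 + 150) mod 360
= 385 mod 360
= 25°


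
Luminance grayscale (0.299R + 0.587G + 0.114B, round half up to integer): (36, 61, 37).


Gray = 0.299×R + 0.587×G + 0.114×B
Gray = 0.299×36 + 0.587×61 + 0.114×37
Gray = 10.764 + 35.807 + 4.218
Gray = 50.789 → round half up → 51
Gray = 51


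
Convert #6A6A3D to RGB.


6A → 106 (R)
6A → 106 (G)
3D → 61 (B)
= RGB(106, 106, 61)


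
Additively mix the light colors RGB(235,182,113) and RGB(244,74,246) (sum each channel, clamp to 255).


Additive: each channel = min(255, C₁+C₂)
R: 235+244 = 479 → 255
G: 182+74 = 256 → 255
B: 113+246 = 359 → 255
= RGB(255, 255, 255)


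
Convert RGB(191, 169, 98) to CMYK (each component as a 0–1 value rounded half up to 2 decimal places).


R'=191/255≈0.7490, G'=169/255≈0.6627, B'=98/255≈0.3843
K = 1 - max(R',G',B') = 1 - 191/255 = 64/255 = 0.25098… → 0.25
(1-R'-K)/(1-K) simplifies to (max-R)/max with max = 191:
C = (191-191)/191 = 0/191 = 0 → 0.00
M = (191-169)/191 = 22/191 = 0.11518… → 0.12
Y = (191-98)/191 = 93/191 = 0.48691… → 0.49
= CMYK(0.00, 0.12, 0.49, 0.25)
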